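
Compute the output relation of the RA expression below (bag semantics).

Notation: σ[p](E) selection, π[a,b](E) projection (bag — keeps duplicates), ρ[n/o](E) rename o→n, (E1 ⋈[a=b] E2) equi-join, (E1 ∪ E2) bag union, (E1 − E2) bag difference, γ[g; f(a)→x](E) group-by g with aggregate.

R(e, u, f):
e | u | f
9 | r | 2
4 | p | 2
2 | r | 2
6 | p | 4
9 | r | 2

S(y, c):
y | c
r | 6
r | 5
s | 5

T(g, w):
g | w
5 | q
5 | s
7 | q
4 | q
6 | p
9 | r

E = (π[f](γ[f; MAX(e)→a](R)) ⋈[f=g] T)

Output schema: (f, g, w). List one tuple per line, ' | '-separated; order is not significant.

Row counts bottom-up:
  R → 5
  γ[f; MAX(e)→a](R) → 2
  π[f](γ[f; MAX(e)→a](R)) → 2
  T → 6
  (π[f](γ[f; MAX(e)→a](R)) ⋈[f=g] T) → 1

== RESULT ==
f | g | w
4 | 4 | q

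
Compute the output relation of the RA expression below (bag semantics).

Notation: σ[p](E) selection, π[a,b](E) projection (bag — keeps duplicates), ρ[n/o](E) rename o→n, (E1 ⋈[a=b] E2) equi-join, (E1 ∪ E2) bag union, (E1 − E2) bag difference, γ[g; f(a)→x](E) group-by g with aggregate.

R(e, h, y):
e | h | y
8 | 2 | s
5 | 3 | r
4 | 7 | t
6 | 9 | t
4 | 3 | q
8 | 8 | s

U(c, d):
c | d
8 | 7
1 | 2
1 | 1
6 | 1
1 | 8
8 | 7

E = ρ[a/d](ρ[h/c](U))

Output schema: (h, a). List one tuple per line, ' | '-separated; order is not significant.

Subexpression sizes:
  U → 6
  ρ[h/c](U) → 6
  ρ[a/d](ρ[h/c](U)) → 6

== RESULT ==
h | a
1 | 1
1 | 2
1 | 8
6 | 1
8 | 7
8 | 7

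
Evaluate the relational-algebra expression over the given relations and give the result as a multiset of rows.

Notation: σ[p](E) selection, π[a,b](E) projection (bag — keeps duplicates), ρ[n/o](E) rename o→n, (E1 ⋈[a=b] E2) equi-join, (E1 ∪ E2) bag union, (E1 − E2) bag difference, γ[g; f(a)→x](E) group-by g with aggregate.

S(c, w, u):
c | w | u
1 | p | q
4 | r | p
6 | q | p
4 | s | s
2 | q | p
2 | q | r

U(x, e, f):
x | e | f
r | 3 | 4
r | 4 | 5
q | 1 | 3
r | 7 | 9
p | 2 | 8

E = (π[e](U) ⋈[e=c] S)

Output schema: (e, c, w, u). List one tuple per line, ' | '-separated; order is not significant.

Row counts bottom-up:
  U → 5
  π[e](U) → 5
  S → 6
  (π[e](U) ⋈[e=c] S) → 5

== RESULT ==
e | c | w | u
1 | 1 | p | q
2 | 2 | q | p
2 | 2 | q | r
4 | 4 | r | p
4 | 4 | s | s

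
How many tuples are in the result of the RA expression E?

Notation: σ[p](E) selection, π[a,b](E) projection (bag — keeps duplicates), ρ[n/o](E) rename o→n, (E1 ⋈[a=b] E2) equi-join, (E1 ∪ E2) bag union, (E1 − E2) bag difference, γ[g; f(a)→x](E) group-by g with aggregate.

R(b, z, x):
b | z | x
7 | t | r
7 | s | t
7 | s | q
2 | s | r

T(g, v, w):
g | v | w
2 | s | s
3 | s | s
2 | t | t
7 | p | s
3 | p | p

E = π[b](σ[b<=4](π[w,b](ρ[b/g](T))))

Stepwise |·|:
  T → 5
  ρ[b/g](T) → 5
  π[w,b](ρ[b/g](T)) → 5
  σ[b<=4](π[w,b](ρ[b/g](T))) → 4
  π[b](σ[b<=4](π[w,b](ρ[b/g](T)))) → 4

|E| = 4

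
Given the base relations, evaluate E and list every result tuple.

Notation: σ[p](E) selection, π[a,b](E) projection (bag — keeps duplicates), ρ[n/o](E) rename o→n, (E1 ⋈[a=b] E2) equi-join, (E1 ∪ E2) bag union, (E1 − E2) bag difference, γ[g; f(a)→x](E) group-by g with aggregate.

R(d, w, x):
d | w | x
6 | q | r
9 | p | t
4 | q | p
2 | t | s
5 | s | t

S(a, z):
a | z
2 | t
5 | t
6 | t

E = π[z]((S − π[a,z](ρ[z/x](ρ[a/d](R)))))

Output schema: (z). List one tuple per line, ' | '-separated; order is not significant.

Subexpression sizes:
  S → 3
  R → 5
  ρ[a/d](R) → 5
  ρ[z/x](ρ[a/d](R)) → 5
  π[a,z](ρ[z/x](ρ[a/d](R))) → 5
  (S − π[a,z](ρ[z/x](ρ[a/d](R)))) → 2
  π[z]((S − π[a,z](ρ[z/x](ρ[a/d](R))))) → 2

== RESULT ==
z
t
t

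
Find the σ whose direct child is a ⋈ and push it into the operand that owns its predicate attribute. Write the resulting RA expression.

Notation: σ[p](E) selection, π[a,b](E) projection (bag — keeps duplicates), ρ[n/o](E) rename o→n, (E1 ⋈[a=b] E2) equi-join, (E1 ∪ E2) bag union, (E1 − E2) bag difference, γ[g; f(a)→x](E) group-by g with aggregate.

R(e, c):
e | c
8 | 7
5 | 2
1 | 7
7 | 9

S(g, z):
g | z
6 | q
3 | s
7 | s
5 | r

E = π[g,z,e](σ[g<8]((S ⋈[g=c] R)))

σ filters on g, owned by the left side.
E' = π[g,z,e]((σ[g<8](S) ⋈[g=c] R))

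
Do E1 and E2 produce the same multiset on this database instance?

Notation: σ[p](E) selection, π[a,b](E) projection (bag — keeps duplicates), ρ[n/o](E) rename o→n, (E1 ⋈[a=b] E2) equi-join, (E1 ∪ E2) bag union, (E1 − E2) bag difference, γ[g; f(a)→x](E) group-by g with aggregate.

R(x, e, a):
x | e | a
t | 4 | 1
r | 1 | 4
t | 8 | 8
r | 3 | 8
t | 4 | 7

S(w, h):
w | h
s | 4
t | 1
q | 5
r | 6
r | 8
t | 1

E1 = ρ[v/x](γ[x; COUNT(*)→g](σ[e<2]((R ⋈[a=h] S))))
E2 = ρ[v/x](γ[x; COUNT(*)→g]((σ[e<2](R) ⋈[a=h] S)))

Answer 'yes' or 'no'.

E1 stepwise |·|:
  R → 5
  S → 6
  (R ⋈[a=h] S) → 5
  σ[e<2]((R ⋈[a=h] S)) → 1
  γ[x; COUNT(*)→g](σ[e<2]((R ⋈[a=h] S))) → 1
  ρ[v/x](γ[x; COUNT(*)→g](σ[e<2]((R ⋈[a=h] S)))) → 1
E2 stepwise |·|:
  R → 5
  σ[e<2](R) → 1
  S → 6
  (σ[e<2](R) ⋈[a=h] S) → 1
  γ[x; COUNT(*)→g]((σ[e<2](R) ⋈[a=h] S)) → 1
  ρ[v/x](γ[x; COUNT(*)→g]((σ[e<2](R) ⋈[a=h] S))) → 1

E1 and E2 produce the same multiset:
v | g
r | 1

yes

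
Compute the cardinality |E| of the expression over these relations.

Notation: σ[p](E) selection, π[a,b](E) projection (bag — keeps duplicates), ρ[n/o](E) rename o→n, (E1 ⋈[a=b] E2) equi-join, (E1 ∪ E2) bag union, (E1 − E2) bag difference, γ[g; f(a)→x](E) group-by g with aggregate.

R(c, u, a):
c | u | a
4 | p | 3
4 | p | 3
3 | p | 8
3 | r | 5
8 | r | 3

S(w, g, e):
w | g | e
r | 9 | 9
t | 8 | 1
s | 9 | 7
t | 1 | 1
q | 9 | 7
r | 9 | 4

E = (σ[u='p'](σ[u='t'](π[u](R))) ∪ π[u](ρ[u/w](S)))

Per-node cardinality:
  R → 5
  π[u](R) → 5
  σ[u='t'](π[u](R)) → 0
  σ[u='p'](σ[u='t'](π[u](R))) → 0
  S → 6
  ρ[u/w](S) → 6
  π[u](ρ[u/w](S)) → 6
  (σ[u='p'](σ[u='t'](π[u](R))) ∪ π[u](ρ[u/w](S))) → 6

|E| = 6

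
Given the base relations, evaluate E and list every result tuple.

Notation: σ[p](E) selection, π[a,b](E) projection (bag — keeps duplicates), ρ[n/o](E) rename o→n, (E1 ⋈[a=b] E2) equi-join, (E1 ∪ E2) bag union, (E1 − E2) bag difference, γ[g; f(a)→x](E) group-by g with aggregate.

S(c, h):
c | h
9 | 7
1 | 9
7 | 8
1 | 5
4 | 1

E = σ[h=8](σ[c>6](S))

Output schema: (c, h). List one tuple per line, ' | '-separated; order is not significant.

Stepwise |·|:
  S → 5
  σ[c>6](S) → 2
  σ[h=8](σ[c>6](S)) → 1

== RESULT ==
c | h
7 | 8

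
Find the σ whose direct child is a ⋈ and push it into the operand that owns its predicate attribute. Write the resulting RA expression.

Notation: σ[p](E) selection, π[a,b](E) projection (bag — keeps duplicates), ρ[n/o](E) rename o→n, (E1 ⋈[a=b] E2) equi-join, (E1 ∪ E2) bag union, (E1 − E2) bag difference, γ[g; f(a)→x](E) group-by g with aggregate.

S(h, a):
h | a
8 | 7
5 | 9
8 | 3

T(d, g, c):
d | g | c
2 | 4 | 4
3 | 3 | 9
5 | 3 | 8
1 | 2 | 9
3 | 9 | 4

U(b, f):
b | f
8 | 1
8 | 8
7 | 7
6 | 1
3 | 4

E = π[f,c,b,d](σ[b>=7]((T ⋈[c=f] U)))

σ filters on b, owned by the right side.
E' = π[f,c,b,d]((T ⋈[c=f] σ[b>=7](U)))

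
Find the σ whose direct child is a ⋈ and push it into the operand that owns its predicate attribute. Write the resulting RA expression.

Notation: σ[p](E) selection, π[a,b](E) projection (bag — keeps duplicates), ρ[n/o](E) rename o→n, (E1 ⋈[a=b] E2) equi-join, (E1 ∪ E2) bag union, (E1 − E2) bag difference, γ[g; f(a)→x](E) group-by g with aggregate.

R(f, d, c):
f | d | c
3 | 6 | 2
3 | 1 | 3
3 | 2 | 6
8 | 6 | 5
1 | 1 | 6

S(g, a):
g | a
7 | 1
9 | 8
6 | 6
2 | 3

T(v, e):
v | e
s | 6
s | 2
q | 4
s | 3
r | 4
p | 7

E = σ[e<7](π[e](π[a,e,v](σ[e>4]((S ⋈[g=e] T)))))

σ filters on e, owned by the right side.
E' = σ[e<7](π[e](π[a,e,v]((S ⋈[g=e] σ[e>4](T)))))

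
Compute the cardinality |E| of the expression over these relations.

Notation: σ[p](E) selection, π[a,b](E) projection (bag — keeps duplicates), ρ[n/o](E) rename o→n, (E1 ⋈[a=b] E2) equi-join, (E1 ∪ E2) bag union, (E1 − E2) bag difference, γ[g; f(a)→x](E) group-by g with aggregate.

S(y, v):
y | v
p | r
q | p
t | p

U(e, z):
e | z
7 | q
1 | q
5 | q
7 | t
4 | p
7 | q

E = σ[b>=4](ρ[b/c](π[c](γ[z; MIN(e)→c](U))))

Stepwise |·|:
  U → 6
  γ[z; MIN(e)→c](U) → 3
  π[c](γ[z; MIN(e)→c](U)) → 3
  ρ[b/c](π[c](γ[z; MIN(e)→c](U))) → 3
  σ[b>=4](ρ[b/c](π[c](γ[z; MIN(e)→c](U)))) → 2

|E| = 2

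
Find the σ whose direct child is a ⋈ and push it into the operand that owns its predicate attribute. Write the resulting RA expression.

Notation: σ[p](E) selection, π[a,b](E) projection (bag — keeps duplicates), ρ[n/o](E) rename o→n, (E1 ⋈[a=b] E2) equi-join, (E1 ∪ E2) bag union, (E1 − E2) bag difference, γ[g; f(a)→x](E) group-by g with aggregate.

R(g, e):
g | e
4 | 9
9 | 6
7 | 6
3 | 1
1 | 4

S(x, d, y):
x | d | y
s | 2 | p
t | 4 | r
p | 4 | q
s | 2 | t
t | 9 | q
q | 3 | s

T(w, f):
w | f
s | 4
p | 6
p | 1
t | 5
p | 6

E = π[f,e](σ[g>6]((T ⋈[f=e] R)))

σ filters on g, owned by the right side.
E' = π[f,e]((T ⋈[f=e] σ[g>6](R)))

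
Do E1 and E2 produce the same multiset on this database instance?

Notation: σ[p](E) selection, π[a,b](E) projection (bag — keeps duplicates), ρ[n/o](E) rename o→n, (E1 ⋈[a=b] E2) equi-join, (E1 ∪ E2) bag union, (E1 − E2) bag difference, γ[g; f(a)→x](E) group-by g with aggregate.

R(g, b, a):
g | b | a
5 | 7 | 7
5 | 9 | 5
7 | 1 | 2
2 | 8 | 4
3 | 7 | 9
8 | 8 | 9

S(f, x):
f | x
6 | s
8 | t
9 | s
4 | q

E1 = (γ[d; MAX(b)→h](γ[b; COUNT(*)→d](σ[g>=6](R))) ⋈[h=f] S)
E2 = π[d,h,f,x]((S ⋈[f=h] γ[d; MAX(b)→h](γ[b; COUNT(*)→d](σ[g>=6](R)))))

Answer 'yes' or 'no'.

E1 stepwise |·|:
  R → 6
  σ[g>=6](R) → 2
  γ[b; COUNT(*)→d](σ[g>=6](R)) → 2
  γ[d; MAX(b)→h](γ[b; COUNT(*)→d](σ[g>=6](R))) → 1
  S → 4
  (γ[d; MAX(b)→h](γ[b; COUNT(*)→d](σ[g>=6](R))) ⋈[h=f] S) → 1
E2 stepwise |·|:
  S → 4
  R → 6
  σ[g>=6](R) → 2
  γ[b; COUNT(*)→d](σ[g>=6](R)) → 2
  γ[d; MAX(b)→h](γ[b; COUNT(*)→d](σ[g>=6](R))) → 1
  (S ⋈[f=h] γ[d; MAX(b)→h](γ[b; COUNT(*)→d](σ[g>=6](R)))) → 1
  π[d,h,f,x]((S ⋈[f=h] γ[d; MAX(b)→h](γ[b; COUNT(*)→d](σ[g>=6](R))))) → 1

E1 and E2 produce the same multiset:
d | h | f | x
1 | 8 | 8 | t

yes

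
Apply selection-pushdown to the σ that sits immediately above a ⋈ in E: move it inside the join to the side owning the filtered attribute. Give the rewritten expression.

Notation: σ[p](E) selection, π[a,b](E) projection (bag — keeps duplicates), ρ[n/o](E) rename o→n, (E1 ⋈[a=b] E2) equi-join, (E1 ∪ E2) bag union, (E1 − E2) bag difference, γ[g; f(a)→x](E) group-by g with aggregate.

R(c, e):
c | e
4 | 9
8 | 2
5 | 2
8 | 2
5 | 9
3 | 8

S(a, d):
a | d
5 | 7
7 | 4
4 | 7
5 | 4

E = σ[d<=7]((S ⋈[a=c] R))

σ filters on d, owned by the left side.
E' = (σ[d<=7](S) ⋈[a=c] R)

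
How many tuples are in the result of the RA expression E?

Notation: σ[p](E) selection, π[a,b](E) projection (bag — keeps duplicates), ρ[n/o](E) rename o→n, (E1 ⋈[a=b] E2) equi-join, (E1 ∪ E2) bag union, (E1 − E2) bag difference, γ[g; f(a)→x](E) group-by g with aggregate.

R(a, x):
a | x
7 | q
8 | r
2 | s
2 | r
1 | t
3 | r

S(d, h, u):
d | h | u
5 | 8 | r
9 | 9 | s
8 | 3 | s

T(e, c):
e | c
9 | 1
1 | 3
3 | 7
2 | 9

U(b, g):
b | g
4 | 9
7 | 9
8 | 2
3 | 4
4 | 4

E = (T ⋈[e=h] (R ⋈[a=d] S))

Row counts bottom-up:
  T → 4
  R → 6
  S → 3
  (R ⋈[a=d] S) → 1
  (T ⋈[e=h] (R ⋈[a=d] S)) → 1

|E| = 1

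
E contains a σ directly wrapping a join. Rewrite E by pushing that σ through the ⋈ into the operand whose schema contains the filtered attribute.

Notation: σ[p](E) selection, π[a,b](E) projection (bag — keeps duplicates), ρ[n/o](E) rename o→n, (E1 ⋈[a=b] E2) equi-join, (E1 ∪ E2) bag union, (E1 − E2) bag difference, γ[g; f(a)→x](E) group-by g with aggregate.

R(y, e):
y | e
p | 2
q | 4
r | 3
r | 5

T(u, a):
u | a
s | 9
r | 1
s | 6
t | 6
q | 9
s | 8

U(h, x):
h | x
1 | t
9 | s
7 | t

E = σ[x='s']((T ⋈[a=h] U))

σ filters on x, owned by the right side.
E' = (T ⋈[a=h] σ[x='s'](U))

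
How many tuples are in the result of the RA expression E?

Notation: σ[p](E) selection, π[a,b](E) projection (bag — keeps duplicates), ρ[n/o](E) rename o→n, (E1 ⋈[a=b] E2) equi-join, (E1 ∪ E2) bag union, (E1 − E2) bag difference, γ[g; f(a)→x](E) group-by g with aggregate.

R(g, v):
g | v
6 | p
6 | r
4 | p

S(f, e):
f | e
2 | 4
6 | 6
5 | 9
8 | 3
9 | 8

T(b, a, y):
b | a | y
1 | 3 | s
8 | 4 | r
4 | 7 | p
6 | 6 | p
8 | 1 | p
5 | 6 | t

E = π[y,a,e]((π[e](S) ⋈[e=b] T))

Stepwise |·|:
  S → 5
  π[e](S) → 5
  T → 6
  (π[e](S) ⋈[e=b] T) → 4
  π[y,a,e]((π[e](S) ⋈[e=b] T)) → 4

|E| = 4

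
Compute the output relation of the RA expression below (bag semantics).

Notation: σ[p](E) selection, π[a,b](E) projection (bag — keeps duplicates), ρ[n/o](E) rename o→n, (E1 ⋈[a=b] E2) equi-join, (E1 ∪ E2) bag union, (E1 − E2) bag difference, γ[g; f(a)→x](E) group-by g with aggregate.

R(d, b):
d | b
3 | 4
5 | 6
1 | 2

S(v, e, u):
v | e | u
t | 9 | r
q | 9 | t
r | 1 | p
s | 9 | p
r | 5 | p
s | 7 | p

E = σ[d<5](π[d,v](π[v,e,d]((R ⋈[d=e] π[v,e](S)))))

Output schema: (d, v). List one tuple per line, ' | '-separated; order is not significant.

Stepwise |·|:
  R → 3
  S → 6
  π[v,e](S) → 6
  (R ⋈[d=e] π[v,e](S)) → 2
  π[v,e,d]((R ⋈[d=e] π[v,e](S))) → 2
  π[d,v](π[v,e,d]((R ⋈[d=e] π[v,e](S)))) → 2
  σ[d<5](π[d,v](π[v,e,d]((R ⋈[d=e] π[v,e](S))))) → 1

== RESULT ==
d | v
1 | r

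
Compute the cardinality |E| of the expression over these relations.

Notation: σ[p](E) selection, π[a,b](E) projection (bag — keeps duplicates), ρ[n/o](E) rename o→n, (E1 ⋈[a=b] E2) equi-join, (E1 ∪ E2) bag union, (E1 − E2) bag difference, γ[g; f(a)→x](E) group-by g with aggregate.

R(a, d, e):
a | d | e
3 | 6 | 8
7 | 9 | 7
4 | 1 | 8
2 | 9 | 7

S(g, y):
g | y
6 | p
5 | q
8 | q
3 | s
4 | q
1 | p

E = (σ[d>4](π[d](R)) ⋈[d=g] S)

Per-node cardinality:
  R → 4
  π[d](R) → 4
  σ[d>4](π[d](R)) → 3
  S → 6
  (σ[d>4](π[d](R)) ⋈[d=g] S) → 1

|E| = 1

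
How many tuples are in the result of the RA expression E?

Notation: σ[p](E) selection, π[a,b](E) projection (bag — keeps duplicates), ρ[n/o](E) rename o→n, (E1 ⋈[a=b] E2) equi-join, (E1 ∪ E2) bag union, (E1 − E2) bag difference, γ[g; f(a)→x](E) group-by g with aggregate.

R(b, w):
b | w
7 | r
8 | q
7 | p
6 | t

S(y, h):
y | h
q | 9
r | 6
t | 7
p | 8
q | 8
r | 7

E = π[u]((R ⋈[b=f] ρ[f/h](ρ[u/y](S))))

Row counts bottom-up:
  R → 4
  S → 6
  ρ[u/y](S) → 6
  ρ[f/h](ρ[u/y](S)) → 6
  (R ⋈[b=f] ρ[f/h](ρ[u/y](S))) → 7
  π[u]((R ⋈[b=f] ρ[f/h](ρ[u/y](S)))) → 7

|E| = 7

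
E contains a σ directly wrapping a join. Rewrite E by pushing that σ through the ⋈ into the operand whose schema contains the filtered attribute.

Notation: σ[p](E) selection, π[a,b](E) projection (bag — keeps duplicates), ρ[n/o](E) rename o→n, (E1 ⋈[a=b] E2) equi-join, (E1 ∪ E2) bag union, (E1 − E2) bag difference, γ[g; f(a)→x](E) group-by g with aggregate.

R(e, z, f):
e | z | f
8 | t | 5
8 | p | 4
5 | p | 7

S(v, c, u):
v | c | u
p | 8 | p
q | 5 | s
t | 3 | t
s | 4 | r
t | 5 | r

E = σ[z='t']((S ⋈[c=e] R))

σ filters on z, owned by the right side.
E' = (S ⋈[c=e] σ[z='t'](R))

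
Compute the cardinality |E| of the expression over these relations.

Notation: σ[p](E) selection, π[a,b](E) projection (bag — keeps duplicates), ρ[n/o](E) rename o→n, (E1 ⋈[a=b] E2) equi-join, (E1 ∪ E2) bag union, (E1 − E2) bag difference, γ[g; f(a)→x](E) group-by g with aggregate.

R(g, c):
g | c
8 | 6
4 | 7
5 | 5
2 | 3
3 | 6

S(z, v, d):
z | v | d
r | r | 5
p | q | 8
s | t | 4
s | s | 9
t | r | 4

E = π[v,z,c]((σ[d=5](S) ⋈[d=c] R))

Per-node cardinality:
  S → 5
  σ[d=5](S) → 1
  R → 5
  (σ[d=5](S) ⋈[d=c] R) → 1
  π[v,z,c]((σ[d=5](S) ⋈[d=c] R)) → 1

|E| = 1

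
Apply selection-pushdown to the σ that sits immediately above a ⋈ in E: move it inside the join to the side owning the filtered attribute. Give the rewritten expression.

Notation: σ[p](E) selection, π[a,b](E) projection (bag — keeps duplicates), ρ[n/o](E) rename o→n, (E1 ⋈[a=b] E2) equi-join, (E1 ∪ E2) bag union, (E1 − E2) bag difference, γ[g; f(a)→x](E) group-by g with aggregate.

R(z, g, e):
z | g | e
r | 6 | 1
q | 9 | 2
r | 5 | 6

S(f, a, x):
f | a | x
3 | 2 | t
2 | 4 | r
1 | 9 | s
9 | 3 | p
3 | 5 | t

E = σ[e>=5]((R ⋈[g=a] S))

σ filters on e, owned by the left side.
E' = (σ[e>=5](R) ⋈[g=a] S)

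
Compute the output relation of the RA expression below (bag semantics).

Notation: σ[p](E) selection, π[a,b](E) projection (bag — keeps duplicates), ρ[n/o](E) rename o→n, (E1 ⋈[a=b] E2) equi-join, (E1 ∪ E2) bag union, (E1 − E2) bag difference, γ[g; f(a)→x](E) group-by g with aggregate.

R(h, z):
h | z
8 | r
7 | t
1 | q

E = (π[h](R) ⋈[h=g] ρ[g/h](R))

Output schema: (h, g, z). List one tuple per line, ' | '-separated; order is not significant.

Per-node cardinality:
  R → 3
  π[h](R) → 3
  R → 3
  ρ[g/h](R) → 3
  (π[h](R) ⋈[h=g] ρ[g/h](R)) → 3

== RESULT ==
h | g | z
1 | 1 | q
7 | 7 | t
8 | 8 | r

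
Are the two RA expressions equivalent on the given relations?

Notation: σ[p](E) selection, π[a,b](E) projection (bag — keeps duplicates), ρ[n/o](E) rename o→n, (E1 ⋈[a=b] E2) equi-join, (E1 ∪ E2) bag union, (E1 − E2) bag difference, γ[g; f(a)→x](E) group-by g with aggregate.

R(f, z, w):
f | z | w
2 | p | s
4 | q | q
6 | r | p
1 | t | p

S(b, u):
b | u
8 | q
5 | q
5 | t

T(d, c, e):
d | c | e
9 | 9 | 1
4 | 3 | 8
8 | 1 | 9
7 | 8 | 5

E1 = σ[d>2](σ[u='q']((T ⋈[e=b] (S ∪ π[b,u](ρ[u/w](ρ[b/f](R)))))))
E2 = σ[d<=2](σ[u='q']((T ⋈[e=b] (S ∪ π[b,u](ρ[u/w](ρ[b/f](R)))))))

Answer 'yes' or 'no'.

E1 subexpression sizes:
  T → 4
  S → 3
  R → 4
  ρ[b/f](R) → 4
  ρ[u/w](ρ[b/f](R)) → 4
  π[b,u](ρ[u/w](ρ[b/f](R))) → 4
  (S ∪ π[b,u](ρ[u/w](ρ[b/f](R)))) → 7
  (T ⋈[e=b] (S ∪ π[b,u](ρ[u/w](ρ[b/f](R))))) → 4
  σ[u='q']((T ⋈[e=b] (S ∪ π[b,u](ρ[u/w](ρ[b/f](R)))))) → 2
  σ[d>2](σ[u='q']((T ⋈[e=b] (S ∪ π[b,u](ρ[u/w](ρ[b/f](R))))))) → 2
E2 subexpression sizes:
  T → 4
  S → 3
  R → 4
  ρ[b/f](R) → 4
  ρ[u/w](ρ[b/f](R)) → 4
  π[b,u](ρ[u/w](ρ[b/f](R))) → 4
  (S ∪ π[b,u](ρ[u/w](ρ[b/f](R)))) → 7
  (T ⋈[e=b] (S ∪ π[b,u](ρ[u/w](ρ[b/f](R))))) → 4
  σ[u='q']((T ⋈[e=b] (S ∪ π[b,u](ρ[u/w](ρ[b/f](R)))))) → 2
  σ[d<=2](σ[u='q']((T ⋈[e=b] (S ∪ π[b,u](ρ[u/w](ρ[b/f](R))))))) → 0

E1 result:
d | c | e | b | u
4 | 3 | 8 | 8 | q
7 | 8 | 5 | 5 | q
E2 result:
d | c | e | b | u
(0 rows)
Witness: (7, 8, 5, 5, 'q') appears 1× in E1 but 0× in E2.

no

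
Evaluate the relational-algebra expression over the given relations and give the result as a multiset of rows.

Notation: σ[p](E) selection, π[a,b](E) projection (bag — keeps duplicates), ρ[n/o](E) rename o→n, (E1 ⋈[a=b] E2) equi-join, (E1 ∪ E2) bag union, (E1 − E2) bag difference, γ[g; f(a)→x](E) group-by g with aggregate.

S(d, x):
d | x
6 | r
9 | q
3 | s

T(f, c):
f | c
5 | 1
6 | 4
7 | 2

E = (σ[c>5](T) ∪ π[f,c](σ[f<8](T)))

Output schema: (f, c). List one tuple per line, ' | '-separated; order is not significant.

Stepwise |·|:
  T → 3
  σ[c>5](T) → 0
  T → 3
  σ[f<8](T) → 3
  π[f,c](σ[f<8](T)) → 3
  (σ[c>5](T) ∪ π[f,c](σ[f<8](T))) → 3

== RESULT ==
f | c
5 | 1
6 | 4
7 | 2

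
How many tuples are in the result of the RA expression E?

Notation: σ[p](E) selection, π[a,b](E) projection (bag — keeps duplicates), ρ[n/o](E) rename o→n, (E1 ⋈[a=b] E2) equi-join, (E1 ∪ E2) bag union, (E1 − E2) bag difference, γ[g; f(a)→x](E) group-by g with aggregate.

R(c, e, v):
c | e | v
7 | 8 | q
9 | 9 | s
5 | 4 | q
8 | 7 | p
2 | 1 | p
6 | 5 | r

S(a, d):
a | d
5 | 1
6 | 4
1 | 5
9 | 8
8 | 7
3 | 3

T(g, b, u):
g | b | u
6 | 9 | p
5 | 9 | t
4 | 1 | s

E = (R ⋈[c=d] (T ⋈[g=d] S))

Per-node cardinality:
  R → 6
  T → 3
  S → 6
  (T ⋈[g=d] S) → 2
  (R ⋈[c=d] (T ⋈[g=d] S)) → 1

|E| = 1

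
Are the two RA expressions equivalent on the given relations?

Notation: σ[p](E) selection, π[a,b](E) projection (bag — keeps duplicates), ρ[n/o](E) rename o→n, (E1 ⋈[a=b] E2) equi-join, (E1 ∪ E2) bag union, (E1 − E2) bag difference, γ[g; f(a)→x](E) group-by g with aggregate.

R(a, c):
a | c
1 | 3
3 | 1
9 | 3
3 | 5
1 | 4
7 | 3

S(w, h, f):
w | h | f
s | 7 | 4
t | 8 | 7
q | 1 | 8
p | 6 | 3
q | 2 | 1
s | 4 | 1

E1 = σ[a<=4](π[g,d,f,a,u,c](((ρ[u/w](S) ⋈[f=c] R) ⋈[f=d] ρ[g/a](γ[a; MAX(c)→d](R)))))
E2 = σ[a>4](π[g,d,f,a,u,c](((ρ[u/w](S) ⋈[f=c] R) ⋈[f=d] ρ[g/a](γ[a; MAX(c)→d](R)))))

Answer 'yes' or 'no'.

E1 stepwise |·|:
  S → 6
  ρ[u/w](S) → 6
  R → 6
  (ρ[u/w](S) ⋈[f=c] R) → 6
  R → 6
  γ[a; MAX(c)→d](R) → 4
  ρ[g/a](γ[a; MAX(c)→d](R)) → 4
  ((ρ[u/w](S) ⋈[f=c] R) ⋈[f=d] ρ[g/a](γ[a; MAX(c)→d](R))) → 7
  π[g,d,f,a,u,c](((ρ[u/w](S) ⋈[f=c] R) ⋈[f=d] ρ[g/a](γ[a; MAX(c)→d](R)))) → 7
  σ[a<=4](π[g,d,f,a,u,c](((ρ[u/w](S) ⋈[f=c] R) ⋈[f=d] ρ[g/a](γ[a; MAX(c)→d](R))))) → 3
E2 stepwise |·|:
  S → 6
  ρ[u/w](S) → 6
  R → 6
  (ρ[u/w](S) ⋈[f=c] R) → 6
  R → 6
  γ[a; MAX(c)→d](R) → 4
  ρ[g/a](γ[a; MAX(c)→d](R)) → 4
  ((ρ[u/w](S) ⋈[f=c] R) ⋈[f=d] ρ[g/a](γ[a; MAX(c)→d](R))) → 7
  π[g,d,f,a,u,c](((ρ[u/w](S) ⋈[f=c] R) ⋈[f=d] ρ[g/a](γ[a; MAX(c)→d](R)))) → 7
  σ[a>4](π[g,d,f,a,u,c](((ρ[u/w](S) ⋈[f=c] R) ⋈[f=d] ρ[g/a](γ[a; MAX(c)→d](R))))) → 4

E1 result:
g | d | f | a | u | c
1 | 4 | 4 | 1 | s | 4
7 | 3 | 3 | 1 | p | 3
9 | 3 | 3 | 1 | p | 3
E2 result:
g | d | f | a | u | c
7 | 3 | 3 | 7 | p | 3
7 | 3 | 3 | 9 | p | 3
9 | 3 | 3 | 7 | p | 3
9 | 3 | 3 | 9 | p | 3
Witness: (9, 3, 3, 1, 'p', 3) appears 1× in E1 but 0× in E2.

no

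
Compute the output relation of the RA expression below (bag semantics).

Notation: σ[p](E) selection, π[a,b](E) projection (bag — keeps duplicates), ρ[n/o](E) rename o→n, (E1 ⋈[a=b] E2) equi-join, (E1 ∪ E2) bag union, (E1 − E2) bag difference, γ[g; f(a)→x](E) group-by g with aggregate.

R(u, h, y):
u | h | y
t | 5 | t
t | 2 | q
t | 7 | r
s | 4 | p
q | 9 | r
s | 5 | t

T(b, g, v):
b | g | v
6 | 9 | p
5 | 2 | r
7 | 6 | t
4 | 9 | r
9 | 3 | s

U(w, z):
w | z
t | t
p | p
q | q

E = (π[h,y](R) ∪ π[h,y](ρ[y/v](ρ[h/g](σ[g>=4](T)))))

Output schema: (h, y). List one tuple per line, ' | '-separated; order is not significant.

Row counts bottom-up:
  R → 6
  π[h,y](R) → 6
  T → 5
  σ[g>=4](T) → 3
  ρ[h/g](σ[g>=4](T)) → 3
  ρ[y/v](ρ[h/g](σ[g>=4](T))) → 3
  π[h,y](ρ[y/v](ρ[h/g](σ[g>=4](T)))) → 3
  (π[h,y](R) ∪ π[h,y](ρ[y/v](ρ[h/g](σ[g>=4](T))))) → 9

== RESULT ==
h | y
2 | q
4 | p
5 | t
5 | t
6 | t
7 | r
9 | p
9 | r
9 | r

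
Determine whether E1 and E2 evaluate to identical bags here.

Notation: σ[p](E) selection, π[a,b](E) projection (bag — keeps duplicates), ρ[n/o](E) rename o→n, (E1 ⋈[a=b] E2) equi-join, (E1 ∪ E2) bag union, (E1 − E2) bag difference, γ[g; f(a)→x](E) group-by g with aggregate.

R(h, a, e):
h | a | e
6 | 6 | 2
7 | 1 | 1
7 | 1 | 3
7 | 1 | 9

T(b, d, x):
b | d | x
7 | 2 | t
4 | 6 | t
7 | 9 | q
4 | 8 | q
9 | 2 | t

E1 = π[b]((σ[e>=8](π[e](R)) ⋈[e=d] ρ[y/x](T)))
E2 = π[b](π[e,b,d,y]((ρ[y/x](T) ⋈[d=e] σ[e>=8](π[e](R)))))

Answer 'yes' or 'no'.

E1 stepwise |·|:
  R → 4
  π[e](R) → 4
  σ[e>=8](π[e](R)) → 1
  T → 5
  ρ[y/x](T) → 5
  (σ[e>=8](π[e](R)) ⋈[e=d] ρ[y/x](T)) → 1
  π[b]((σ[e>=8](π[e](R)) ⋈[e=d] ρ[y/x](T))) → 1
E2 stepwise |·|:
  T → 5
  ρ[y/x](T) → 5
  R → 4
  π[e](R) → 4
  σ[e>=8](π[e](R)) → 1
  (ρ[y/x](T) ⋈[d=e] σ[e>=8](π[e](R))) → 1
  π[e,b,d,y]((ρ[y/x](T) ⋈[d=e] σ[e>=8](π[e](R)))) → 1
  π[b](π[e,b,d,y]((ρ[y/x](T) ⋈[d=e] σ[e>=8](π[e](R))))) → 1

E1 and E2 produce the same multiset:
b
7

yes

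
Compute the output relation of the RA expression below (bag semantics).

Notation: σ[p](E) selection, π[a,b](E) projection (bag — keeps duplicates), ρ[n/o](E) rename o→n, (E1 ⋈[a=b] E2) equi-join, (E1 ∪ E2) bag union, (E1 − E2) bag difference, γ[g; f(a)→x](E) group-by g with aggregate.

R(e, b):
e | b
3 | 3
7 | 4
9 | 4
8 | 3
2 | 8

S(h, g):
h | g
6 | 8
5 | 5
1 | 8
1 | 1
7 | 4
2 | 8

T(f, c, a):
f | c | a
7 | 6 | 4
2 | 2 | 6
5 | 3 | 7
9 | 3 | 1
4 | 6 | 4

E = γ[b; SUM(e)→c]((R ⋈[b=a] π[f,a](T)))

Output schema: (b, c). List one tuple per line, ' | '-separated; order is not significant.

Row counts bottom-up:
  R → 5
  T → 5
  π[f,a](T) → 5
  (R ⋈[b=a] π[f,a](T)) → 4
  γ[b; SUM(e)→c]((R ⋈[b=a] π[f,a](T))) → 1

== RESULT ==
b | c
4 | 32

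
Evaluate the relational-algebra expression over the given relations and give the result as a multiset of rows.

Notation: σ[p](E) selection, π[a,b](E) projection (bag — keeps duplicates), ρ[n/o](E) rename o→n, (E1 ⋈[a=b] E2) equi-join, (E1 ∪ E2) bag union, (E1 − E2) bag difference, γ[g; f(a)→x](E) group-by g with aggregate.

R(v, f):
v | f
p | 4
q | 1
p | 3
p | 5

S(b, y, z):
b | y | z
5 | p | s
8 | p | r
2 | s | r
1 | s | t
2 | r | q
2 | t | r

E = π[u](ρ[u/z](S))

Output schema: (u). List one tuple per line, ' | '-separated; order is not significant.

Subexpression sizes:
  S → 6
  ρ[u/z](S) → 6
  π[u](ρ[u/z](S)) → 6

== RESULT ==
u
q
r
r
r
s
t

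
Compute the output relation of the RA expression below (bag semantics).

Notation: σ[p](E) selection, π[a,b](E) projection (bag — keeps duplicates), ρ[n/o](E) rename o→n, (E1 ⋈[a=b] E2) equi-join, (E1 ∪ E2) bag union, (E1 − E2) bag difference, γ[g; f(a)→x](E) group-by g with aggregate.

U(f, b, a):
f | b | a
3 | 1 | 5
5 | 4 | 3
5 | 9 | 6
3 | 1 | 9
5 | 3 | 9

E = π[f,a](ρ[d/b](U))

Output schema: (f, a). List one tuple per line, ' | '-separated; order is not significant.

Stepwise |·|:
  U → 5
  ρ[d/b](U) → 5
  π[f,a](ρ[d/b](U)) → 5

== RESULT ==
f | a
3 | 5
3 | 9
5 | 3
5 | 6
5 | 9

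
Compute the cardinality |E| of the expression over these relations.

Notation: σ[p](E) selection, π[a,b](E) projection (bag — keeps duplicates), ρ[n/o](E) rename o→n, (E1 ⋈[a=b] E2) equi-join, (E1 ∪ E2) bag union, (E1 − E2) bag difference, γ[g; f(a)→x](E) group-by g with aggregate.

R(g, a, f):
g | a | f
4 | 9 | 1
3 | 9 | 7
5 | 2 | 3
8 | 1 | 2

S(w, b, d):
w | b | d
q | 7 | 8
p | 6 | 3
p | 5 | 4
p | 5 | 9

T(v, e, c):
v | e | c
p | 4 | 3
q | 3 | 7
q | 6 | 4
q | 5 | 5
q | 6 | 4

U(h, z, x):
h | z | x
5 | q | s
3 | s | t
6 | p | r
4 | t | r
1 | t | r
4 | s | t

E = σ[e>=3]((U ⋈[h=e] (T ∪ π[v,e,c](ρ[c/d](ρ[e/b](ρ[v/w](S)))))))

Subexpression sizes:
  U → 6
  T → 5
  S → 4
  ρ[v/w](S) → 4
  ρ[e/b](ρ[v/w](S)) → 4
  ρ[c/d](ρ[e/b](ρ[v/w](S))) → 4
  π[v,e,c](ρ[c/d](ρ[e/b](ρ[v/w](S)))) → 4
  (T ∪ π[v,e,c](ρ[c/d](ρ[e/b](ρ[v/w](S))))) → 9
  (U ⋈[h=e] (T ∪ π[v,e,c](ρ[c/d](ρ[e/b](ρ[v/w](S)))))) → 9
  σ[e>=3]((U ⋈[h=e] (T ∪ π[v,e,c](ρ[c/d](ρ[e/b](ρ[v/w](S))))))) → 9

|E| = 9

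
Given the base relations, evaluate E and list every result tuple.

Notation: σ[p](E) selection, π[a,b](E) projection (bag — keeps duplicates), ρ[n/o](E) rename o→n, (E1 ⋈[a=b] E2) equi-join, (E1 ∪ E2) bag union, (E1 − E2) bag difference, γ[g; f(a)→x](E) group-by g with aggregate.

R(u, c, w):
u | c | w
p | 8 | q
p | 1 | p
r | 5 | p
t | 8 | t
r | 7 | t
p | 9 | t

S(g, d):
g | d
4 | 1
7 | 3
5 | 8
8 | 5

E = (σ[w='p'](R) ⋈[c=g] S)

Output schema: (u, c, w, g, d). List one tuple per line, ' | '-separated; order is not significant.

Stepwise |·|:
  R → 6
  σ[w='p'](R) → 2
  S → 4
  (σ[w='p'](R) ⋈[c=g] S) → 1

== RESULT ==
u | c | w | g | d
r | 5 | p | 5 | 8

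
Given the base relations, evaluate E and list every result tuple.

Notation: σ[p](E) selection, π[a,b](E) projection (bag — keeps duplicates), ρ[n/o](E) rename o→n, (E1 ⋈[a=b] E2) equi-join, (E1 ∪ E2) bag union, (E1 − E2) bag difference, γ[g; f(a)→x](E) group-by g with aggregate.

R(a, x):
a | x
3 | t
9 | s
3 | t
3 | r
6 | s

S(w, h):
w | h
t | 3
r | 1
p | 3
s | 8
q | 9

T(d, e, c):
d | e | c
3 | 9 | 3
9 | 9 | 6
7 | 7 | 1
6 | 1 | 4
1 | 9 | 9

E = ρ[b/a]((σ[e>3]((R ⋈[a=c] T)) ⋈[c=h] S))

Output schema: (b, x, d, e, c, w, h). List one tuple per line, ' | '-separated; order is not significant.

Stepwise |·|:
  R → 5
  T → 5
  (R ⋈[a=c] T) → 5
  σ[e>3]((R ⋈[a=c] T)) → 5
  S → 5
  (σ[e>3]((R ⋈[a=c] T)) ⋈[c=h] S) → 7
  ρ[b/a]((σ[e>3]((R ⋈[a=c] T)) ⋈[c=h] S)) → 7

== RESULT ==
b | x | d | e | c | w | h
3 | r | 3 | 9 | 3 | p | 3
3 | r | 3 | 9 | 3 | t | 3
3 | t | 3 | 9 | 3 | p | 3
3 | t | 3 | 9 | 3 | p | 3
3 | t | 3 | 9 | 3 | t | 3
3 | t | 3 | 9 | 3 | t | 3
9 | s | 1 | 9 | 9 | q | 9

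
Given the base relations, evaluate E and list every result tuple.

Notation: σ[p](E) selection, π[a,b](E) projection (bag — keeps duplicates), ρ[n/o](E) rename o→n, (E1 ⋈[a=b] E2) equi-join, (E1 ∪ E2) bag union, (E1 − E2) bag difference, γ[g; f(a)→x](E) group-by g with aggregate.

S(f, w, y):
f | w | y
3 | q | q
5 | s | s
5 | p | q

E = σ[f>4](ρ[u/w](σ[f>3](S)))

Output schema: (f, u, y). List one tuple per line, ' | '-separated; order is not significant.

Per-node cardinality:
  S → 3
  σ[f>3](S) → 2
  ρ[u/w](σ[f>3](S)) → 2
  σ[f>4](ρ[u/w](σ[f>3](S))) → 2

== RESULT ==
f | u | y
5 | p | q
5 | s | s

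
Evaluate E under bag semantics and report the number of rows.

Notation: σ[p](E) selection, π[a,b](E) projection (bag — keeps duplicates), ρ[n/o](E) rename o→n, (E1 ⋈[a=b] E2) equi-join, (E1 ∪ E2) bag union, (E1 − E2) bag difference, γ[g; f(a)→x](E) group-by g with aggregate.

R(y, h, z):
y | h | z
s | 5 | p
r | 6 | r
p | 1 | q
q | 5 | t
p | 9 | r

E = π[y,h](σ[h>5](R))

Subexpression sizes:
  R → 5
  σ[h>5](R) → 2
  π[y,h](σ[h>5](R)) → 2

|E| = 2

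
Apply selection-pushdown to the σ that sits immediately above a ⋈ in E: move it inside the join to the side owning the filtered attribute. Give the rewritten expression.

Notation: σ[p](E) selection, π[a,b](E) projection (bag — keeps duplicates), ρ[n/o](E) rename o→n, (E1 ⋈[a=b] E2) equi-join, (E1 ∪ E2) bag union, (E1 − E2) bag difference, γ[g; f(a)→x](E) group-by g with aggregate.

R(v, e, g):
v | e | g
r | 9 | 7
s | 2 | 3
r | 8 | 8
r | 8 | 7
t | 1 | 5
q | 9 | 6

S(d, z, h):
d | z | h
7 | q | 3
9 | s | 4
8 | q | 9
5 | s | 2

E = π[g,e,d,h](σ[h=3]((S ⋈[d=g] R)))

σ filters on h, owned by the left side.
E' = π[g,e,d,h]((σ[h=3](S) ⋈[d=g] R))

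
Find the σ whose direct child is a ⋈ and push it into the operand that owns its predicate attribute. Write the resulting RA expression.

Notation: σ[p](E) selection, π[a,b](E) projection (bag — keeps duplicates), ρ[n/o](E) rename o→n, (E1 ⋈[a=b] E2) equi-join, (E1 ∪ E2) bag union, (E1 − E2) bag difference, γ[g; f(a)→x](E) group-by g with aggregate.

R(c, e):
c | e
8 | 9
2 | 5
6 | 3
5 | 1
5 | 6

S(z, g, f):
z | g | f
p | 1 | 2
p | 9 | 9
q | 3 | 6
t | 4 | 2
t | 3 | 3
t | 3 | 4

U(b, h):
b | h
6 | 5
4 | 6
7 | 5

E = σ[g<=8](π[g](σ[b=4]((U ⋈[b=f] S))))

σ filters on b, owned by the left side.
E' = σ[g<=8](π[g]((σ[b=4](U) ⋈[b=f] S)))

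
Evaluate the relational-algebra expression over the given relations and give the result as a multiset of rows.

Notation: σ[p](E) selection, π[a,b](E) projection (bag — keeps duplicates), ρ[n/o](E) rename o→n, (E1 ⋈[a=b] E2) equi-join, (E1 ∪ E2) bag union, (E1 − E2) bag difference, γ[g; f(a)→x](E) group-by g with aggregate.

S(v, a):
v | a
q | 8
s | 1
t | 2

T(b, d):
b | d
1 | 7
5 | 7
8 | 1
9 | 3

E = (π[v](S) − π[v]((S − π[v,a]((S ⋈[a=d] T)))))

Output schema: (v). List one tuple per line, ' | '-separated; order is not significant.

Stepwise |·|:
  S → 3
  π[v](S) → 3
  S → 3
  S → 3
  T → 4
  (S ⋈[a=d] T) → 1
  π[v,a]((S ⋈[a=d] T)) → 1
  (S − π[v,a]((S ⋈[a=d] T))) → 2
  π[v]((S − π[v,a]((S ⋈[a=d] T)))) → 2
  (π[v](S) − π[v]((S − π[v,a]((S ⋈[a=d] T))))) → 1

== RESULT ==
v
s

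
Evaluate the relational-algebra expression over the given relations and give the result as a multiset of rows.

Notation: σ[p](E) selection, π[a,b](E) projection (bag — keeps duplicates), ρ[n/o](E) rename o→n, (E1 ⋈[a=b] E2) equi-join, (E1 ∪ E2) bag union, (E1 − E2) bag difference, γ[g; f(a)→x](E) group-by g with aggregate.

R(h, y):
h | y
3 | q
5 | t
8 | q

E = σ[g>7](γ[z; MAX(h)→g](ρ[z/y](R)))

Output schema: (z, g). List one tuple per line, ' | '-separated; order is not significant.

Stepwise |·|:
  R → 3
  ρ[z/y](R) → 3
  γ[z; MAX(h)→g](ρ[z/y](R)) → 2
  σ[g>7](γ[z; MAX(h)→g](ρ[z/y](R))) → 1

== RESULT ==
z | g
q | 8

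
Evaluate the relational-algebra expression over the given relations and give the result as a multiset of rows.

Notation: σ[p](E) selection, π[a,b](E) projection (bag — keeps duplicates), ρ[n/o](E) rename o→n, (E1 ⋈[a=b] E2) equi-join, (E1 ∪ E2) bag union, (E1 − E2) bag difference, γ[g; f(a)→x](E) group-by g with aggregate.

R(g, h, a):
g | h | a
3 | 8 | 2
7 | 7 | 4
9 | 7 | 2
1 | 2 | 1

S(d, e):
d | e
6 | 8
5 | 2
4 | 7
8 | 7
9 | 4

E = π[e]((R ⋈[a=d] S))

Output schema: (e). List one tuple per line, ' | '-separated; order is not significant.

Subexpression sizes:
  R → 4
  S → 5
  (R ⋈[a=d] S) → 1
  π[e]((R ⋈[a=d] S)) → 1

== RESULT ==
e
7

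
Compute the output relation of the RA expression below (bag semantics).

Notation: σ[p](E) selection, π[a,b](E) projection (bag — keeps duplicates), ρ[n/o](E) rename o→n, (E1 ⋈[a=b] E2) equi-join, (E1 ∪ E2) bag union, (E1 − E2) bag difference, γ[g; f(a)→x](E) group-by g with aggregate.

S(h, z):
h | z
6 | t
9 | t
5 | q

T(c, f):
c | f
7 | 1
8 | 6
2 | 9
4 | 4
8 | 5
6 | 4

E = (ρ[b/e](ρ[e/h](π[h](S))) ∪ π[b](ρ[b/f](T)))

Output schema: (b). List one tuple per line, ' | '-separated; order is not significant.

Per-node cardinality:
  S → 3
  π[h](S) → 3
  ρ[e/h](π[h](S)) → 3
  ρ[b/e](ρ[e/h](π[h](S))) → 3
  T → 6
  ρ[b/f](T) → 6
  π[b](ρ[b/f](T)) → 6
  (ρ[b/e](ρ[e/h](π[h](S))) ∪ π[b](ρ[b/f](T))) → 9

== RESULT ==
b
1
4
4
5
5
6
6
9
9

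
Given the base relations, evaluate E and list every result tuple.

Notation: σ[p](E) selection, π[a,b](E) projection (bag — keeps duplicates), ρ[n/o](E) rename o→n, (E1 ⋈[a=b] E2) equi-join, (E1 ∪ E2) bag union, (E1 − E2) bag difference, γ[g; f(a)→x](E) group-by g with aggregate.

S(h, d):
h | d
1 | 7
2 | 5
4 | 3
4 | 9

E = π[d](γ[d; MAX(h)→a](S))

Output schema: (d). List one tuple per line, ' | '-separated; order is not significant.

Subexpression sizes:
  S → 4
  γ[d; MAX(h)→a](S) → 4
  π[d](γ[d; MAX(h)→a](S)) → 4

== RESULT ==
d
3
5
7
9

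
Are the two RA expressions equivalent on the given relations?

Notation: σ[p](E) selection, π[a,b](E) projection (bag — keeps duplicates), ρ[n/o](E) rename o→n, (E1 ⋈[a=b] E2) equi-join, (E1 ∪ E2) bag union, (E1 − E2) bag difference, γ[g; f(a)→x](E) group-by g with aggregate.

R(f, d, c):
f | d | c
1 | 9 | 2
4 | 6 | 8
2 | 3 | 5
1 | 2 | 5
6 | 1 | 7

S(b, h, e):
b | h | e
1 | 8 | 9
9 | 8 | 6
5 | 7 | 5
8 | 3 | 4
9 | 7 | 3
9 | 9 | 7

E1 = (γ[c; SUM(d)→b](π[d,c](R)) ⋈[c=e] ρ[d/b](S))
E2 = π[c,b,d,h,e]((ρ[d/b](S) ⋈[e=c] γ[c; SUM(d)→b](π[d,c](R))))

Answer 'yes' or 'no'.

E1 per-node cardinality:
  R → 5
  π[d,c](R) → 5
  γ[c; SUM(d)→b](π[d,c](R)) → 4
  S → 6
  ρ[d/b](S) → 6
  (γ[c; SUM(d)→b](π[d,c](R)) ⋈[c=e] ρ[d/b](S)) → 2
E2 per-node cardinality:
  S → 6
  ρ[d/b](S) → 6
  R → 5
  π[d,c](R) → 5
  γ[c; SUM(d)→b](π[d,c](R)) → 4
  (ρ[d/b](S) ⋈[e=c] γ[c; SUM(d)→b](π[d,c](R))) → 2
  π[c,b,d,h,e]((ρ[d/b](S) ⋈[e=c] γ[c; SUM(d)→b](π[d,c](R)))) → 2

E1 and E2 produce the same multiset:
c | b | d | h | e
5 | 5 | 5 | 7 | 5
7 | 1 | 9 | 9 | 7

yes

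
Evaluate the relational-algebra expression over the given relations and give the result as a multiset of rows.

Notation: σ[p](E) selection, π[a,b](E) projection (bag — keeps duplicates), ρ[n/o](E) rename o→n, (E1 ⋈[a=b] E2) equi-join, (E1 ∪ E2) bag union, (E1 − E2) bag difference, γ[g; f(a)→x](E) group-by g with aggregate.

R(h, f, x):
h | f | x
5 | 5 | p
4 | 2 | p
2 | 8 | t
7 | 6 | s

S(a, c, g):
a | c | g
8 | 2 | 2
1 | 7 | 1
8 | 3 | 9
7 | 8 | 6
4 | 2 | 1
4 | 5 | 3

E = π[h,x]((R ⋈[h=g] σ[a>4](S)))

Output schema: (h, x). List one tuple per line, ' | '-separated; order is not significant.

Subexpression sizes:
  R → 4
  S → 6
  σ[a>4](S) → 3
  (R ⋈[h=g] σ[a>4](S)) → 1
  π[h,x]((R ⋈[h=g] σ[a>4](S))) → 1

== RESULT ==
h | x
2 | t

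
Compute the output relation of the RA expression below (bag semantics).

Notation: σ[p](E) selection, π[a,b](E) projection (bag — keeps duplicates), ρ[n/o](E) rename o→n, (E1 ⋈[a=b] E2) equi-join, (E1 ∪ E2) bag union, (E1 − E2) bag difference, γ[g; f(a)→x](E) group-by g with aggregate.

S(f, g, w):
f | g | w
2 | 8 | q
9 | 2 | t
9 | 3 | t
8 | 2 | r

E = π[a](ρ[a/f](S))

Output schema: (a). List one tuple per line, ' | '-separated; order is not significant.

Stepwise |·|:
  S → 4
  ρ[a/f](S) → 4
  π[a](ρ[a/f](S)) → 4

== RESULT ==
a
2
8
9
9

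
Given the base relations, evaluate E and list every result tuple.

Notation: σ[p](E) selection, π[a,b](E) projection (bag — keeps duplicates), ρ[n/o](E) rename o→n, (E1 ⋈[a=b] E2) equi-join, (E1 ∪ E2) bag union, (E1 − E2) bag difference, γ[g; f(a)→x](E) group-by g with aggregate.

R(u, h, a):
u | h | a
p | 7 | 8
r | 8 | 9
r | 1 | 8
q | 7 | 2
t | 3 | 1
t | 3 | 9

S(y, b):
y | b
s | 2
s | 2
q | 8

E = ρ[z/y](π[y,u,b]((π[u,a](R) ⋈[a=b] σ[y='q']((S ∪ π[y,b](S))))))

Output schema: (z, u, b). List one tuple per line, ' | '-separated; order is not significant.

Per-node cardinality:
  R → 6
  π[u,a](R) → 6
  S → 3
  S → 3
  π[y,b](S) → 3
  (S ∪ π[y,b](S)) → 6
  σ[y='q']((S ∪ π[y,b](S))) → 2
  (π[u,a](R) ⋈[a=b] σ[y='q']((S ∪ π[y,b](S)))) → 4
  π[y,u,b]((π[u,a](R) ⋈[a=b] σ[y='q']((S ∪ π[y,b](S))))) → 4
  ρ[z/y](π[y,u,b]((π[u,a](R) ⋈[a=b] σ[y='q']((S ∪ π[y,b](S)))))) → 4

== RESULT ==
z | u | b
q | p | 8
q | p | 8
q | r | 8
q | r | 8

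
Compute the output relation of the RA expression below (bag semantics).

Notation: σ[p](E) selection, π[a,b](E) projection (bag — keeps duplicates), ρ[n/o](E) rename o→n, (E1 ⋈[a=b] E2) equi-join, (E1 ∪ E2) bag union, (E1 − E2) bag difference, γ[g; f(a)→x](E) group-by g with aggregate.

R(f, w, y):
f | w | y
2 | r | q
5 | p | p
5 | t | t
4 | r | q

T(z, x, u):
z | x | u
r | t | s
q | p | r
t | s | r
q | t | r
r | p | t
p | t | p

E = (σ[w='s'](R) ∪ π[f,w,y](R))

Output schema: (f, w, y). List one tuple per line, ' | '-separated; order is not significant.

Per-node cardinality:
  R → 4
  σ[w='s'](R) → 0
  R → 4
  π[f,w,y](R) → 4
  (σ[w='s'](R) ∪ π[f,w,y](R)) → 4

== RESULT ==
f | w | y
2 | r | q
4 | r | q
5 | p | p
5 | t | t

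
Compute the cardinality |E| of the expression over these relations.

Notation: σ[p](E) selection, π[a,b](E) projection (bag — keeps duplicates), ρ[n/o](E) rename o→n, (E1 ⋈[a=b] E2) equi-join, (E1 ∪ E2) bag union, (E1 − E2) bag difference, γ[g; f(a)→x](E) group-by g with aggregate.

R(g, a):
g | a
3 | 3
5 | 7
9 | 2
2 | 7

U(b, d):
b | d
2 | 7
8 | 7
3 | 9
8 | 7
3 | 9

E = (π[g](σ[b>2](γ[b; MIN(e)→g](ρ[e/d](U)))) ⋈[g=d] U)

Stepwise |·|:
  U → 5
  ρ[e/d](U) → 5
  γ[b; MIN(e)→g](ρ[e/d](U)) → 3
  σ[b>2](γ[b; MIN(e)→g](ρ[e/d](U))) → 2
  π[g](σ[b>2](γ[b; MIN(e)→g](ρ[e/d](U)))) → 2
  U → 5
  (π[g](σ[b>2](γ[b; MIN(e)→g](ρ[e/d](U)))) ⋈[g=d] U) → 5

|E| = 5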